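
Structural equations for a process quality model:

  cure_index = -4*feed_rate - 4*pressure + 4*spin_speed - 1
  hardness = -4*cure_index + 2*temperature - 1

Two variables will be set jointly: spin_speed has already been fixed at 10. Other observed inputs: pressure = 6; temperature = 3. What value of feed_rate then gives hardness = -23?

With spin_speed held at 10:
Substituting into the cure_index equation gives cure_index = -4*feed_rate + 15.
This gives hardness = 16*feed_rate - 55.
Solve 16*feed_rate - 55 = -23: feed_rate = (-23 + 55) / 16 = 2.

feed_rate = 2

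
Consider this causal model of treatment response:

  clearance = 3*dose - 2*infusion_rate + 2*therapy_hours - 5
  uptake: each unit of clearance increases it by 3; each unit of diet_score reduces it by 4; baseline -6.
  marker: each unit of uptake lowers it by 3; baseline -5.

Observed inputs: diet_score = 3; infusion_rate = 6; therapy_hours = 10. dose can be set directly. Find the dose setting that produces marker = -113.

Substituting into the clearance equation gives clearance = 3*dose + 3.
Substituting into the uptake equation gives uptake = 9*dose - 9.
This gives marker = -27*dose + 22.
Solve -27*dose + 22 = -113: dose = (-113 - 22) / -27 = 5.

dose = 5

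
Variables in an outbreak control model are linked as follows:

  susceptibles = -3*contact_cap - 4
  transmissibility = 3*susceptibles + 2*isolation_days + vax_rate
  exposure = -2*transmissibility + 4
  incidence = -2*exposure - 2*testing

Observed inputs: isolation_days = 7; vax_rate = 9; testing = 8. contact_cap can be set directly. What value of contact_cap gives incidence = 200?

contact_cap = -5

Substituting into the transmissibility equation gives transmissibility = -9*contact_cap + 11.
So exposure = 18*contact_cap - 18.
This gives incidence = -36*contact_cap + 20.
Solve -36*contact_cap + 20 = 200: contact_cap = (200 - 20) / -36 = -5.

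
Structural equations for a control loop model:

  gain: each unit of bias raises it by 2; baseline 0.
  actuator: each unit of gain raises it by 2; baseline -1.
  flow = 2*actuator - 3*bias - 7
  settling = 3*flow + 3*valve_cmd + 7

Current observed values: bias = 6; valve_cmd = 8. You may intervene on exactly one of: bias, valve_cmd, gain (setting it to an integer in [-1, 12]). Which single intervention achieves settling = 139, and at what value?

Intervening on bias: with other inputs at their observed values, settling = 15*bias + 4. Solving for 139 gives bias = 9, within [-1, 12].
Intervening on valve_cmd: settling = 3*valve_cmd + 70. Reaching 139 requires valve_cmd = 23, outside [-1, 12].
Intervening on gain: settling = 12*gain - 50. Reaching 139 requires gain = 63/4, not an integer.

set bias = 9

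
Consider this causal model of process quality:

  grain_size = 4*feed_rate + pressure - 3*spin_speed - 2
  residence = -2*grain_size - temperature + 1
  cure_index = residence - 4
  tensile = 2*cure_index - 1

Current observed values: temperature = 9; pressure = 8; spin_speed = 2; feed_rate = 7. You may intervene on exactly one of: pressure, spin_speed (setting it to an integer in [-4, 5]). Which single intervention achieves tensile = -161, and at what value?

Intervening on pressure: tensile = -4*pressure - 105. Reaching -161 requires pressure = 14, outside [-4, 5].
Intervening on spin_speed: with other inputs at their observed values, tensile = 12*spin_speed - 161. Solving for -161 gives spin_speed = 0, within [-4, 5].

set spin_speed = 0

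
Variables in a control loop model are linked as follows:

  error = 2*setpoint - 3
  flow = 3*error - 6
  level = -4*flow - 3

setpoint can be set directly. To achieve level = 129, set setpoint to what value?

setpoint = -3

Substituting into the flow equation gives flow = 6*setpoint - 15.
Substituting into the level equation gives level = -24*setpoint + 57.
Solve -24*setpoint + 57 = 129: setpoint = (129 - 57) / -24 = -3.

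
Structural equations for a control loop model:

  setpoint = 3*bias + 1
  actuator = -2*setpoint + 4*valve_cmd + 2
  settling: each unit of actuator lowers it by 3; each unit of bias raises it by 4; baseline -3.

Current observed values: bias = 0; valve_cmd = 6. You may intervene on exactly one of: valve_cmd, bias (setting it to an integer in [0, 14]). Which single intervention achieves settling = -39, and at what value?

set valve_cmd = 3

Intervening on valve_cmd: with other inputs at their observed values, settling = -12*valve_cmd - 3. Solving for -39 gives valve_cmd = 3, within [0, 14].
Intervening on bias: settling = 22*bias - 75. Reaching -39 requires bias = 18/11, not an integer.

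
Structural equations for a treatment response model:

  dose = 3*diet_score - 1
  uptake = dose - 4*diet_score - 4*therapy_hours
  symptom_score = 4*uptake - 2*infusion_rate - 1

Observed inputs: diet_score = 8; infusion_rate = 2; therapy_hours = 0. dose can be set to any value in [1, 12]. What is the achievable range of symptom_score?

Intervening on dose fixes its value directly, overriding its dependence on diet_score.
Substituting into the uptake equation gives uptake = dose - 32.
So symptom_score = 4*dose - 133.
Linear in dose, so extremes are at the endpoints: dose = 1 gives symptom_score = -129; dose = 12 gives symptom_score = -85.

-129 to -85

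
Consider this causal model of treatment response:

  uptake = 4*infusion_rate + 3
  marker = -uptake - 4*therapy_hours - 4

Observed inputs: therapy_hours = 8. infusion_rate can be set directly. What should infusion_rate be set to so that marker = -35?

infusion_rate = -1

Substituting into the marker equation gives marker = -4*infusion_rate - 39.
Solve -4*infusion_rate - 39 = -35: infusion_rate = (-35 + 39) / -4 = -1.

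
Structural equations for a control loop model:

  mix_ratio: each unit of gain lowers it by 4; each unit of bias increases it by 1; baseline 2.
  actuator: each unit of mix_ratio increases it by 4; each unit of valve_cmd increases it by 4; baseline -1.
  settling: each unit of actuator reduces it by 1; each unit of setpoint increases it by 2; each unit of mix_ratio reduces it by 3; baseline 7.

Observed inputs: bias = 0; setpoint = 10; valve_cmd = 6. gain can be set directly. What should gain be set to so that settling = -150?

gain = -5

Substituting into the mix_ratio equation gives mix_ratio = -4*gain + 2.
Substituting into the actuator equation gives actuator = -16*gain + 31.
This gives settling = 28*gain - 10.
Solve 28*gain - 10 = -150: gain = (-150 + 10) / 28 = -5.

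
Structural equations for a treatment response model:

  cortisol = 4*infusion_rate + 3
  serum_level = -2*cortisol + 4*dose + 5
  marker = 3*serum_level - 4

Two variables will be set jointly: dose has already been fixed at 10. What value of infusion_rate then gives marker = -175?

With dose held at 10:
Substituting into the serum_level equation gives serum_level = -8*infusion_rate + 39.
Substituting into the marker equation gives marker = -24*infusion_rate + 113.
Solve -24*infusion_rate + 113 = -175: infusion_rate = (-175 - 113) / -24 = 12.

infusion_rate = 12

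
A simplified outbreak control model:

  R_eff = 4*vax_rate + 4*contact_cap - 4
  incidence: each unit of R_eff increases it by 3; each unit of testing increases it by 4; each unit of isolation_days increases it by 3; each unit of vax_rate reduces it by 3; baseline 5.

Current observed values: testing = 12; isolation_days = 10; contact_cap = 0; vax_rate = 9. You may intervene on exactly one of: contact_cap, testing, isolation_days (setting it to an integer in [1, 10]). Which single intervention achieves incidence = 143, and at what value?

Intervening on contact_cap: incidence = 12*contact_cap + 152. Reaching 143 requires contact_cap = -3/4, not an integer.
Intervening on testing: incidence = 4*testing + 104. Reaching 143 requires testing = 39/4, not an integer.
Intervening on isolation_days: with other inputs at their observed values, incidence = 3*isolation_days + 122. Solving for 143 gives isolation_days = 7, within [1, 10].

set isolation_days = 7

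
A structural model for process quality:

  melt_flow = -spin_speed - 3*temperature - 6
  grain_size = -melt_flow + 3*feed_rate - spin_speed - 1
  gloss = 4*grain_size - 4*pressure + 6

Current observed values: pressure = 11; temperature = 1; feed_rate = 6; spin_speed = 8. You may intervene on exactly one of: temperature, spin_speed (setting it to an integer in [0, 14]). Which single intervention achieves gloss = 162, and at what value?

Intervening on temperature: with other inputs at their observed values, gloss = 12*temperature + 54. Solving for 162 gives temperature = 9, within [0, 14].
Intervening on spin_speed: the paths from spin_speed to gloss cancel (net effect zero), leaving gloss = 66; 162 is unreachable this way.

set temperature = 9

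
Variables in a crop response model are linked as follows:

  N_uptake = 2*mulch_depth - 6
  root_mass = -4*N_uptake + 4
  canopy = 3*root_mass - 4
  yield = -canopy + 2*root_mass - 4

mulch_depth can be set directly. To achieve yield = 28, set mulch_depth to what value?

Substituting into the root_mass equation gives root_mass = -8*mulch_depth + 28.
So canopy = -24*mulch_depth + 80.
This gives yield = 8*mulch_depth - 28.
Solve 8*mulch_depth - 28 = 28: mulch_depth = (28 + 28) / 8 = 7.

mulch_depth = 7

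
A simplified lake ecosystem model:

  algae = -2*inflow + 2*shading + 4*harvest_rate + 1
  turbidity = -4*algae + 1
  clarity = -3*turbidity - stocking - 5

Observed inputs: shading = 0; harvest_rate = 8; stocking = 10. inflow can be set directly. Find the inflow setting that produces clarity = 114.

inflow = 11

Substituting into the algae equation gives algae = -2*inflow + 33.
This gives turbidity = 8*inflow - 131.
So clarity = -24*inflow + 378.
Solve -24*inflow + 378 = 114: inflow = (114 - 378) / -24 = 11.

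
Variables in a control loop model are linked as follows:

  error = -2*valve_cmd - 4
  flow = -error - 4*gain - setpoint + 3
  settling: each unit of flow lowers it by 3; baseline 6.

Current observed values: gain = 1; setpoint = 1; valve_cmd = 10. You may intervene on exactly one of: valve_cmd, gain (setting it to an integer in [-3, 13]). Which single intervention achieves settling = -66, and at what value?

Intervening on valve_cmd: with other inputs at their observed values, settling = -6*valve_cmd. Solving for -66 gives valve_cmd = 11, within [-3, 13].
Intervening on gain: settling = 12*gain - 72. Reaching -66 requires gain = 1/2, not an integer.

set valve_cmd = 11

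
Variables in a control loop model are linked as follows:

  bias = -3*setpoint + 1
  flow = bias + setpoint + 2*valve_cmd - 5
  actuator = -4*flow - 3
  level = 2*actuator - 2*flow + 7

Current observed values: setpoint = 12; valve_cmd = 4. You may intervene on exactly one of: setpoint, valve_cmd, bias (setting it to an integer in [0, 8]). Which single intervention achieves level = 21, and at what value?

Intervening on setpoint: with other inputs at their observed values, level = 20*setpoint - 39. Solving for 21 gives setpoint = 3, within [0, 8].
Intervening on valve_cmd: level = -20*valve_cmd + 281. Reaching 21 requires valve_cmd = 13, outside [0, 8].
Intervening on bias: level = -10*bias - 149. Reaching 21 requires bias = -17, outside [0, 8].

set setpoint = 3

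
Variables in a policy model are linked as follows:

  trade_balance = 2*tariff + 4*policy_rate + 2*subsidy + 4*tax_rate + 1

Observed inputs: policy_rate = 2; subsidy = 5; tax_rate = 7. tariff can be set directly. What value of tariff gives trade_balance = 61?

Substituting into the trade_balance equation gives trade_balance = 2*tariff + 47.
Solve 2*tariff + 47 = 61: tariff = (61 - 47) / 2 = 7.

tariff = 7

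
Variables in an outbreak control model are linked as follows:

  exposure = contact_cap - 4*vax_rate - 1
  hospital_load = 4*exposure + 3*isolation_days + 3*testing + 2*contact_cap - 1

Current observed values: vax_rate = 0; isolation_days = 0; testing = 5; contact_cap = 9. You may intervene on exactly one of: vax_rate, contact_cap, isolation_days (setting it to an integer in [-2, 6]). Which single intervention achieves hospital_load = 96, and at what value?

set vax_rate = -2

Intervening on vax_rate: with other inputs at their observed values, hospital_load = -16*vax_rate + 64. Solving for 96 gives vax_rate = -2, within [-2, 6].
Intervening on contact_cap: hospital_load = 6*contact_cap + 10. Reaching 96 requires contact_cap = 43/3, not an integer.
Intervening on isolation_days: hospital_load = 3*isolation_days + 64. Reaching 96 requires isolation_days = 32/3, not an integer.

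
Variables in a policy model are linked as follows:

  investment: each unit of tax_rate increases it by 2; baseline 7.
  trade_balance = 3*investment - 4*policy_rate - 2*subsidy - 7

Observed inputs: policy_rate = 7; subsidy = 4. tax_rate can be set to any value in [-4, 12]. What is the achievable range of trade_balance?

-46 to 50

Substituting into the trade_balance equation gives trade_balance = 6*tax_rate - 22.
Linear in tax_rate, so extremes are at the endpoints: tax_rate = -4 gives trade_balance = -46; tax_rate = 12 gives trade_balance = 50.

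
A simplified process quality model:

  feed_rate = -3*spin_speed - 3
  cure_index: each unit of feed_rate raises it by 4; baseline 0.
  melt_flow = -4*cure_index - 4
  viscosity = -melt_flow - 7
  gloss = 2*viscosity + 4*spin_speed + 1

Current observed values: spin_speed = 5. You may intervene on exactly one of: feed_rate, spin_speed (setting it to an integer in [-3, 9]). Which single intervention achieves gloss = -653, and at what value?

Intervening on feed_rate: gloss = 32*feed_rate + 15. Reaching -653 requires feed_rate = -167/8, not an integer.
Intervening on spin_speed: with other inputs at their observed values, gloss = -92*spin_speed - 101. Solving for -653 gives spin_speed = 6, within [-3, 9].

set spin_speed = 6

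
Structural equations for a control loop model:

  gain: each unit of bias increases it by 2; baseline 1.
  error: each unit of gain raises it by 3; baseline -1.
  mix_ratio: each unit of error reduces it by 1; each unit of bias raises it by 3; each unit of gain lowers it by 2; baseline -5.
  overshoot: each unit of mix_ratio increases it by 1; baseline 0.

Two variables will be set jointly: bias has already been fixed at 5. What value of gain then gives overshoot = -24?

gain = 7

With bias held at 5:
Intervening on gain fixes its value directly, overriding its dependence on bias.
Substituting into the mix_ratio equation gives mix_ratio = -5*gain + 11.
Substituting into the overshoot equation gives overshoot = -5*gain + 11.
Solve -5*gain + 11 = -24: gain = (-24 - 11) / -5 = 7.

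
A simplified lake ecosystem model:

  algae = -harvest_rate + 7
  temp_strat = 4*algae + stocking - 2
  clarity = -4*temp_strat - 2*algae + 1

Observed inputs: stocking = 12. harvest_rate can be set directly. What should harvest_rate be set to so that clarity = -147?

harvest_rate = 1

Substituting into the temp_strat equation gives temp_strat = -4*harvest_rate + 38.
Substituting into the clarity equation gives clarity = 18*harvest_rate - 165.
Solve 18*harvest_rate - 165 = -147: harvest_rate = (-147 + 165) / 18 = 1.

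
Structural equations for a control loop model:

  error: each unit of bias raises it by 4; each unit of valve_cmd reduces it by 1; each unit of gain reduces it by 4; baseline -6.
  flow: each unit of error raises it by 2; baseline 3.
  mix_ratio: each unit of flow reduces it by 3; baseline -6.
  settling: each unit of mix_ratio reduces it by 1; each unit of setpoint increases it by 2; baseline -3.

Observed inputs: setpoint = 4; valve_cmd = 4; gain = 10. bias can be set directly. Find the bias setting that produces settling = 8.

Substituting into the error equation gives error = 4*bias - 50.
Substituting into the flow equation gives flow = 8*bias - 97.
Substituting into the mix_ratio equation gives mix_ratio = -24*bias + 285.
Substituting into the settling equation gives settling = 24*bias - 280.
Solve 24*bias - 280 = 8: bias = (8 + 280) / 24 = 12.

bias = 12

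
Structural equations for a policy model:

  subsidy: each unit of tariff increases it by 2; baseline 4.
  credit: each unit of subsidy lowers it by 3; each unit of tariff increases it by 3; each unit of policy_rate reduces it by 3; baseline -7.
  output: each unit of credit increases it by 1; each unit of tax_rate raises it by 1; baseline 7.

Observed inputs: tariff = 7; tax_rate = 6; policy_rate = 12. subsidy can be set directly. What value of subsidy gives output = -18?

Intervening on subsidy fixes its value directly, overriding its dependence on tariff.
Substituting into the credit equation gives credit = -3*subsidy - 22.
Substituting into the output equation gives output = -3*subsidy - 9.
Solve -3*subsidy - 9 = -18: subsidy = (-18 + 9) / -3 = 3.

subsidy = 3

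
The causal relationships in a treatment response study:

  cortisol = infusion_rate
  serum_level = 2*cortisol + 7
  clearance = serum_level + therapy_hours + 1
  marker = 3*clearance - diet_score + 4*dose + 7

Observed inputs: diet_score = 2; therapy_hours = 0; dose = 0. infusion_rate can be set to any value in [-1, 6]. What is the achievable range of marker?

23 to 65

Substituting into the serum_level equation gives serum_level = 2*infusion_rate + 7.
clearance becomes 2*infusion_rate + 8.
Substituting into the marker equation gives marker = 6*infusion_rate + 29.
Linear in infusion_rate, so extremes are at the endpoints: infusion_rate = -1 gives marker = 23; infusion_rate = 6 gives marker = 65.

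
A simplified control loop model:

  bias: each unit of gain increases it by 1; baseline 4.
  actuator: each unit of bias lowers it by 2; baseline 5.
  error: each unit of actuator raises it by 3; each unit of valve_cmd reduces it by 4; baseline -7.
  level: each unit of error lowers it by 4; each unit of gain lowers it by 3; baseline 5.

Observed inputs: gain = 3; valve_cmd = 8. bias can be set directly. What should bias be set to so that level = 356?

bias = 11

Intervening on bias fixes its value directly, overriding its dependence on gain.
Substituting into the error equation gives error = -6*bias - 24.
This gives level = 24*bias + 92.
Solve 24*bias + 92 = 356: bias = (356 - 92) / 24 = 11.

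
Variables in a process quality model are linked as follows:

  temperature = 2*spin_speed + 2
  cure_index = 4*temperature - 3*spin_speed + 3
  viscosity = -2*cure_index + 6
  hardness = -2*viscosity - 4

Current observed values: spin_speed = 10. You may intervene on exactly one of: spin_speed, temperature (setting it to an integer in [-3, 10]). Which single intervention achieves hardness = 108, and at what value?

Intervening on spin_speed: with other inputs at their observed values, hardness = 20*spin_speed + 28. Solving for 108 gives spin_speed = 4, within [-3, 10].
Intervening on temperature: hardness = 16*temperature - 124. Reaching 108 requires temperature = 29/2, not an integer.

set spin_speed = 4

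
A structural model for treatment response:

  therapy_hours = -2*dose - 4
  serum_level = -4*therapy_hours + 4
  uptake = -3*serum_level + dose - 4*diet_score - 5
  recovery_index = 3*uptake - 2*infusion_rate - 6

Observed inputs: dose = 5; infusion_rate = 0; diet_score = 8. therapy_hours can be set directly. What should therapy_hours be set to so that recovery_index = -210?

therapy_hours = -2

Intervening on therapy_hours fixes its value directly, overriding its dependence on dose.
Substituting into the uptake equation gives uptake = 12*therapy_hours - 44.
So recovery_index = 36*therapy_hours - 138.
Solve 36*therapy_hours - 138 = -210: therapy_hours = (-210 + 138) / 36 = -2.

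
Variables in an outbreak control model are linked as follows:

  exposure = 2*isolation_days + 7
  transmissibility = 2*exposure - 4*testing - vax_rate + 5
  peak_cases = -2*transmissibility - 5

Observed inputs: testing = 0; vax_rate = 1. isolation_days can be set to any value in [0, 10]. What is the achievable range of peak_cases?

Substituting into the transmissibility equation gives transmissibility = 4*isolation_days + 18.
Substituting into the peak_cases equation gives peak_cases = -8*isolation_days - 41.
Linear in isolation_days, so extremes are at the endpoints: isolation_days = 0 gives peak_cases = -41; isolation_days = 10 gives peak_cases = -121.

-121 to -41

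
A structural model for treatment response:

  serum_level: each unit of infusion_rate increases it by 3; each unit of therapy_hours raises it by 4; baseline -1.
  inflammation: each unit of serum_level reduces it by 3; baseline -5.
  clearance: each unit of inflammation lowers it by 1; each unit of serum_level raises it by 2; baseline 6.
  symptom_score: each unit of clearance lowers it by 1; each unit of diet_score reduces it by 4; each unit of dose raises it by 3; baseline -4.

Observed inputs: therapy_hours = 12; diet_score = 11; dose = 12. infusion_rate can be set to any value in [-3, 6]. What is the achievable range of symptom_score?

-348 to -213

Substituting into the serum_level equation gives serum_level = 3*infusion_rate + 47.
Substituting into the inflammation equation gives inflammation = -9*infusion_rate - 146.
Substituting into the clearance equation gives clearance = 15*infusion_rate + 246.
symptom_score becomes -15*infusion_rate - 258.
Linear in infusion_rate, so extremes are at the endpoints: infusion_rate = -3 gives symptom_score = -213; infusion_rate = 6 gives symptom_score = -348.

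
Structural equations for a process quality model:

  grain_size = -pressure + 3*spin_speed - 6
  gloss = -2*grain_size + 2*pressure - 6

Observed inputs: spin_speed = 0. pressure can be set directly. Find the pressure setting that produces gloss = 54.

pressure = 12

Substituting into the grain_size equation gives grain_size = -pressure - 6.
Substituting into the gloss equation gives gloss = 4*pressure + 6.
Solve 4*pressure + 6 = 54: pressure = (54 - 6) / 4 = 12.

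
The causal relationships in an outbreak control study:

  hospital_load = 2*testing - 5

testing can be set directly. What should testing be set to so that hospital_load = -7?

Solve 2*testing - 5 = -7: testing = (-7 + 5) / 2 = -1.

testing = -1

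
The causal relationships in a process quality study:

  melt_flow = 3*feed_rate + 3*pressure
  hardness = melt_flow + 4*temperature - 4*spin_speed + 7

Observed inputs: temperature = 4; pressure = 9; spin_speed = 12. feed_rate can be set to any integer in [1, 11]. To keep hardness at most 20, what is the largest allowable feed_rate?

feed_rate = 6

Substituting into the melt_flow equation gives melt_flow = 3*feed_rate + 27.
Substituting into the hardness equation gives hardness = 3*feed_rate + 2.
Require 3*feed_rate + 2 ≤ 20, so feed_rate ≤ 6.
The largest integer in [1, 11] satisfying this is 6.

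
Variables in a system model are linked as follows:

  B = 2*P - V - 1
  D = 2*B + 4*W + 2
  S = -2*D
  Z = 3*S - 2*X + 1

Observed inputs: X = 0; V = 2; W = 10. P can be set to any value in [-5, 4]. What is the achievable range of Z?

-311 to -95

Substituting into the B equation gives B = 2*P - 3.
Substituting into the D equation gives D = 4*P + 36.
So S = -8*P - 72.
So Z = -24*P - 215.
Linear in P, so extremes are at the endpoints: P = -5 gives Z = -95; P = 4 gives Z = -311.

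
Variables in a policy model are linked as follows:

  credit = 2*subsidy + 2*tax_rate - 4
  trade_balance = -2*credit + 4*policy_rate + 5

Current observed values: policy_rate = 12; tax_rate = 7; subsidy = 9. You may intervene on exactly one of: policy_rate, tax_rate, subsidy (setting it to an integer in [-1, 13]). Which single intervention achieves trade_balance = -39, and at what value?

set policy_rate = 3

Intervening on policy_rate: with other inputs at their observed values, trade_balance = 4*policy_rate - 51. Solving for -39 gives policy_rate = 3, within [-1, 13].
Intervening on tax_rate: trade_balance = -4*tax_rate + 25. Reaching -39 requires tax_rate = 16, outside [-1, 13].
Intervening on subsidy: trade_balance = -4*subsidy + 33. Reaching -39 requires subsidy = 18, outside [-1, 13].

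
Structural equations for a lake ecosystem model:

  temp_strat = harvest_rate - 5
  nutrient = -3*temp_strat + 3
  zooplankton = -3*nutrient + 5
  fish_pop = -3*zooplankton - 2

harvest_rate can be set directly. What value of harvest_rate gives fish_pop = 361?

harvest_rate = -8

Substituting into the nutrient equation gives nutrient = -3*harvest_rate + 18.
This gives zooplankton = 9*harvest_rate - 49.
Substituting into the fish_pop equation gives fish_pop = -27*harvest_rate + 145.
Solve -27*harvest_rate + 145 = 361: harvest_rate = (361 - 145) / -27 = -8.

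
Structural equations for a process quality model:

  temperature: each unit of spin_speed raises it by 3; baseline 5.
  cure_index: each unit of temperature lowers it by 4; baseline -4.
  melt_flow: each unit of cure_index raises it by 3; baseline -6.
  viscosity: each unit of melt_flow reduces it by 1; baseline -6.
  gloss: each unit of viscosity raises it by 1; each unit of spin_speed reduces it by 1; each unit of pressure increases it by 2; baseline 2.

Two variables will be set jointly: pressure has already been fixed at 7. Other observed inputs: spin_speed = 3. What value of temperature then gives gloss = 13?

With pressure held at 7:
Intervening on temperature fixes its value directly, overriding its dependence on spin_speed.
Substituting into the melt_flow equation gives melt_flow = -12*temperature - 18.
Substituting into the viscosity equation gives viscosity = 12*temperature + 12.
gloss becomes 12*temperature + 25.
Solve 12*temperature + 25 = 13: temperature = (13 - 25) / 12 = -1.

temperature = -1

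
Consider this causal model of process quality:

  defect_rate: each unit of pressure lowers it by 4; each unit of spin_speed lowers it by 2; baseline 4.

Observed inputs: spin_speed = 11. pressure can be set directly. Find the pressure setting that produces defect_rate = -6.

pressure = -3

Substituting into the defect_rate equation gives defect_rate = -4*pressure - 18.
Solve -4*pressure - 18 = -6: pressure = (-6 + 18) / -4 = -3.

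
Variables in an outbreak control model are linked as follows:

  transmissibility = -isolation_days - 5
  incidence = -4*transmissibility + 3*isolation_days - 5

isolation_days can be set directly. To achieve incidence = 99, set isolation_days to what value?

Substituting into the incidence equation gives incidence = 7*isolation_days + 15.
Solve 7*isolation_days + 15 = 99: isolation_days = (99 - 15) / 7 = 12.

isolation_days = 12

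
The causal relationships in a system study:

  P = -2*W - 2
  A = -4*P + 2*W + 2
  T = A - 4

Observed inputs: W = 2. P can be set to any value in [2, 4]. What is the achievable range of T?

-14 to -6

Intervening on P fixes its value directly, overriding its dependence on W.
Substituting into the A equation gives A = -4*P + 6.
T becomes -4*P + 2.
Linear in P, so extremes are at the endpoints: P = 2 gives T = -6; P = 4 gives T = -14.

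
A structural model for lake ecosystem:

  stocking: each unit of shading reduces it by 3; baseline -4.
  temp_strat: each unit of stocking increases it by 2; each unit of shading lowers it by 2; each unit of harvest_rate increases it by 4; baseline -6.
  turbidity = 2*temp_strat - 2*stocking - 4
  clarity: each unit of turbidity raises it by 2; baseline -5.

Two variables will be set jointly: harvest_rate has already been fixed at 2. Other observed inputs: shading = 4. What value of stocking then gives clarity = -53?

stocking = -4

With harvest_rate held at 2:
Intervening on stocking fixes its value directly, overriding its dependence on shading.
Substituting into the temp_strat equation gives temp_strat = 2*stocking - 6.
This gives turbidity = 2*stocking - 16.
This gives clarity = 4*stocking - 37.
Solve 4*stocking - 37 = -53: stocking = (-53 + 37) / 4 = -4.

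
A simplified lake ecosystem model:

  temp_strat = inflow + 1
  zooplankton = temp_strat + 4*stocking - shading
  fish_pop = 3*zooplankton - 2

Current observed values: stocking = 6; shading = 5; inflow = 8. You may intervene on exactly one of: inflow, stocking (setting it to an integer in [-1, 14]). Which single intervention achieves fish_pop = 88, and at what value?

Intervening on inflow: with other inputs at their observed values, fish_pop = 3*inflow + 58. Solving for 88 gives inflow = 10, within [-1, 14].
Intervening on stocking: fish_pop = 12*stocking + 10. Reaching 88 requires stocking = 13/2, not an integer.

set inflow = 10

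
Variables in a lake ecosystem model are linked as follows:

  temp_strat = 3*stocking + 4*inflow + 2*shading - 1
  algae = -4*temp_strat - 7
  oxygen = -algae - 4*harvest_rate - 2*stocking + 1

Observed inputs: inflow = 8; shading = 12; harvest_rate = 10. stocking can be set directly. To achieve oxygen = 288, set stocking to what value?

Substituting into the temp_strat equation gives temp_strat = 3*stocking + 55.
So algae = -12*stocking - 227.
Substituting into the oxygen equation gives oxygen = 10*stocking + 188.
Solve 10*stocking + 188 = 288: stocking = (288 - 188) / 10 = 10.

stocking = 10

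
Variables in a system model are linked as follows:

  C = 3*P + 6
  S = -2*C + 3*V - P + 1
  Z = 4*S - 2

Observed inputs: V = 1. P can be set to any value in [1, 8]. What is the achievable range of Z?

-258 to -62

Substituting into the S equation gives S = -7*P - 8.
Z becomes -28*P - 34.
Linear in P, so extremes are at the endpoints: P = 1 gives Z = -62; P = 8 gives Z = -258.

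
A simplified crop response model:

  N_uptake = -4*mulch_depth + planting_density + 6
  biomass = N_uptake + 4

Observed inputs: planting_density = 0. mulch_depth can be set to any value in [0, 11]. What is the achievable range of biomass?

Substituting into the N_uptake equation gives N_uptake = -4*mulch_depth + 6.
Substituting into the biomass equation gives biomass = -4*mulch_depth + 10.
Linear in mulch_depth, so extremes are at the endpoints: mulch_depth = 0 gives biomass = 10; mulch_depth = 11 gives biomass = -34.

-34 to 10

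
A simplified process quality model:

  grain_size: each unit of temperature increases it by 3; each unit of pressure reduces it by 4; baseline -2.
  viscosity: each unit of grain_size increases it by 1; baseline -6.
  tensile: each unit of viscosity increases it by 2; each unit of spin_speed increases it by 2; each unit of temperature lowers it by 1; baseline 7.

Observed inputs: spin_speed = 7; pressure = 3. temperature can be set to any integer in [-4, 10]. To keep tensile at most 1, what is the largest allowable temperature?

temperature = 4

Substituting into the grain_size equation gives grain_size = 3*temperature - 14.
This gives viscosity = 3*temperature - 20.
This gives tensile = 5*temperature - 19.
Require 5*temperature - 19 ≤ 1, so temperature ≤ 4.
The largest integer in [-4, 10] satisfying this is 4.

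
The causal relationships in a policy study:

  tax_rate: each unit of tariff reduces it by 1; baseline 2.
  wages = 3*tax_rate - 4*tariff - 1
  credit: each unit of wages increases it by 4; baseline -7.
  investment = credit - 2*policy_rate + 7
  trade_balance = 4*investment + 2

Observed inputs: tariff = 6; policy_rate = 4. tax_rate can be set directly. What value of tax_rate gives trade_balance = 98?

Intervening on tax_rate fixes its value directly, overriding its dependence on tariff.
Substituting into the wages equation gives wages = 3*tax_rate - 25.
Substituting into the credit equation gives credit = 12*tax_rate - 107.
Substituting into the investment equation gives investment = 12*tax_rate - 108.
Substituting into the trade_balance equation gives trade_balance = 48*tax_rate - 430.
Solve 48*tax_rate - 430 = 98: tax_rate = (98 + 430) / 48 = 11.

tax_rate = 11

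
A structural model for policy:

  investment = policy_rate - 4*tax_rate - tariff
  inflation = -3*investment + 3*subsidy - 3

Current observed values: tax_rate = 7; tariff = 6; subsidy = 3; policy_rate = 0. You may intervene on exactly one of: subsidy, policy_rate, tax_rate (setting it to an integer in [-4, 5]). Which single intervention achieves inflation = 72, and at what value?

Intervening on subsidy: inflation = 3*subsidy + 99. Reaching 72 requires subsidy = -9, outside [-4, 5].
Intervening on policy_rate: inflation = -3*policy_rate + 108. Reaching 72 requires policy_rate = 12, outside [-4, 5].
Intervening on tax_rate: with other inputs at their observed values, inflation = 12*tax_rate + 24. Solving for 72 gives tax_rate = 4, within [-4, 5].

set tax_rate = 4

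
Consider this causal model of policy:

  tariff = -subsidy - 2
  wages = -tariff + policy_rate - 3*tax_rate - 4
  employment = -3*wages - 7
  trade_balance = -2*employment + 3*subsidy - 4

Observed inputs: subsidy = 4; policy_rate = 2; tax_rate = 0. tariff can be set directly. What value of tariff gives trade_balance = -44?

tariff = 9

Intervening on tariff fixes its value directly, overriding its dependence on subsidy.
Substituting into the wages equation gives wages = -tariff - 2.
Substituting into the employment equation gives employment = 3*tariff - 1.
So trade_balance = -6*tariff + 10.
Solve -6*tariff + 10 = -44: tariff = (-44 - 10) / -6 = 9.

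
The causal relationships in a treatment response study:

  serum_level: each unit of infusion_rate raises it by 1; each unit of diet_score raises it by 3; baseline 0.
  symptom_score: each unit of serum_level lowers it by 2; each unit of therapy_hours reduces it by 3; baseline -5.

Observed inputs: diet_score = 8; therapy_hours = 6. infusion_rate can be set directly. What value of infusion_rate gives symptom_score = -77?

infusion_rate = 3

Substituting into the serum_level equation gives serum_level = infusion_rate + 24.
Substituting into the symptom_score equation gives symptom_score = -2*infusion_rate - 71.
Solve -2*infusion_rate - 71 = -77: infusion_rate = (-77 + 71) / -2 = 3.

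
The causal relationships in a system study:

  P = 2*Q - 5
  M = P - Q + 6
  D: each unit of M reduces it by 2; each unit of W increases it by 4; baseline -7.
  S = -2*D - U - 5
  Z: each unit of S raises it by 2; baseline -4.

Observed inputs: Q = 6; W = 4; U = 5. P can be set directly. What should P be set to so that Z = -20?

P = 5

Intervening on P fixes its value directly, overriding its dependence on Q.
Substituting into the M equation gives M = P.
This gives D = -2*P + 9.
Substituting into the S equation gives S = 4*P - 28.
So Z = 8*P - 60.
Solve 8*P - 60 = -20: P = (-20 + 60) / 8 = 5.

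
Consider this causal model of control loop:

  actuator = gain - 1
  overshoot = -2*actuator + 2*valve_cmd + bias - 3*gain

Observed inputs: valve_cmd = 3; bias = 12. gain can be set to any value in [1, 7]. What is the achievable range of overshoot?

Substituting into the overshoot equation gives overshoot = -5*gain + 20.
Linear in gain, so extremes are at the endpoints: gain = 1 gives overshoot = 15; gain = 7 gives overshoot = -15.

-15 to 15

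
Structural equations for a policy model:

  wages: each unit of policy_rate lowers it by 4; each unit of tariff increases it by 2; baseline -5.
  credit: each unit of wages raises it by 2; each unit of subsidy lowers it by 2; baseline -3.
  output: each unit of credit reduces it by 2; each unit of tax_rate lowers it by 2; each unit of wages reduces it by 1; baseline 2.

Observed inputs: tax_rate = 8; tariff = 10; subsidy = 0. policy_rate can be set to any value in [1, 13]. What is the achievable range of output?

Substituting into the wages equation gives wages = -4*policy_rate + 15.
So credit = -8*policy_rate + 27.
Substituting into the output equation gives output = 20*policy_rate - 83.
Linear in policy_rate, so extremes are at the endpoints: policy_rate = 1 gives output = -63; policy_rate = 13 gives output = 177.

-63 to 177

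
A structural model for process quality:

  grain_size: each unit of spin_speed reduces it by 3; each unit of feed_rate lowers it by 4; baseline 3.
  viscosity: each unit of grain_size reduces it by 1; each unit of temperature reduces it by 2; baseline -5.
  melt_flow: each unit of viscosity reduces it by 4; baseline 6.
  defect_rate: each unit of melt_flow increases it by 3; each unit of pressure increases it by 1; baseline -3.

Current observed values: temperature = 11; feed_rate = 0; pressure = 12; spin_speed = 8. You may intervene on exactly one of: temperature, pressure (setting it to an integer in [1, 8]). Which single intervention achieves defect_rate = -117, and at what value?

Intervening on temperature: with other inputs at their observed values, defect_rate = 24*temperature - 165. Solving for -117 gives temperature = 2, within [1, 8].
Intervening on pressure: defect_rate = pressure + 87. Reaching -117 requires pressure = -204, outside [1, 8].

set temperature = 2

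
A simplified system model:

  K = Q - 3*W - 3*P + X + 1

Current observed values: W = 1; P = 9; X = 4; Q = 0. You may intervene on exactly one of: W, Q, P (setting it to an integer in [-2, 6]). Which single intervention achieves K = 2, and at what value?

Intervening on W: K = -3*W - 22. Reaching 2 requires W = -8, outside [-2, 6].
Intervening on Q: K = Q - 25. Reaching 2 requires Q = 27, outside [-2, 6].
Intervening on P: with other inputs at their observed values, K = -3*P + 2. Solving for 2 gives P = 0, within [-2, 6].

set P = 0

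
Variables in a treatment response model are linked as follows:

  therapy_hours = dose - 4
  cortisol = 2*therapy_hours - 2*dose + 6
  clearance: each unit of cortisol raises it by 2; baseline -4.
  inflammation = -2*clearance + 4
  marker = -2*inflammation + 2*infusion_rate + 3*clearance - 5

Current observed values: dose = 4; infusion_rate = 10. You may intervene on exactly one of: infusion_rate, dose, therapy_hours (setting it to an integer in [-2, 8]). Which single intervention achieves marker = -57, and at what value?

Intervening on infusion_rate: with other inputs at their observed values, marker = 2*infusion_rate - 69. Solving for -57 gives infusion_rate = 6, within [-2, 8].
Intervening on dose: the paths from dose to marker cancel (net effect zero), leaving marker = -49; -57 is unreachable this way.
Intervening on therapy_hours: marker = 28*therapy_hours - 49. Reaching -57 requires therapy_hours = -2/7, not an integer.

set infusion_rate = 6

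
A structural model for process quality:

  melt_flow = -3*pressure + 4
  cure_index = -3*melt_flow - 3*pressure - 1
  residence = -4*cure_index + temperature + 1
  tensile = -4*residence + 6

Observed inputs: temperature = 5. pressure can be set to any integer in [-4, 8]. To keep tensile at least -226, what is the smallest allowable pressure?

pressure = 0

Substituting into the cure_index equation gives cure_index = 6*pressure - 13.
Substituting into the residence equation gives residence = -24*pressure + 58.
Substituting into the tensile equation gives tensile = 96*pressure - 226.
Require 96*pressure - 226 ≥ -226, so pressure ≥ 0.
The smallest integer in [-4, 8] satisfying this is 0.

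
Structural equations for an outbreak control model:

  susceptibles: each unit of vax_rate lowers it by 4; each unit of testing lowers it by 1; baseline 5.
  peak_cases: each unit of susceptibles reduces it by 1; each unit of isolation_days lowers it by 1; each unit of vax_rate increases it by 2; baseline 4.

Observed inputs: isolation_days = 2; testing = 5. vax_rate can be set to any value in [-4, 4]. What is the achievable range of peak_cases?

Substituting into the susceptibles equation gives susceptibles = -4*vax_rate.
This gives peak_cases = 6*vax_rate + 2.
Linear in vax_rate, so extremes are at the endpoints: vax_rate = -4 gives peak_cases = -22; vax_rate = 4 gives peak_cases = 26.

-22 to 26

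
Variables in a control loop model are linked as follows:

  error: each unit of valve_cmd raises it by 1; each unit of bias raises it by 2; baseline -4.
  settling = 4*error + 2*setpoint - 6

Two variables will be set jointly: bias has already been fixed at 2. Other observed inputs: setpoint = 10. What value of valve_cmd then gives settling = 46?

valve_cmd = 8

With bias held at 2:
Substituting into the error equation gives error = valve_cmd.
Substituting into the settling equation gives settling = 4*valve_cmd + 14.
Solve 4*valve_cmd + 14 = 46: valve_cmd = (46 - 14) / 4 = 8.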